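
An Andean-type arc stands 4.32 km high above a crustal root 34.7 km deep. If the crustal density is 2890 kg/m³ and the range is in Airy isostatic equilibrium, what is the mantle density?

3250 kg/m³

Airy balance: ρ_c h = (ρ_m − ρ_c) r → ρ_m = ρ_c (1 + h/r).
ρ_m = 2890 × (1 + 4.32 km/34.7 km) = 3250 kg/m³.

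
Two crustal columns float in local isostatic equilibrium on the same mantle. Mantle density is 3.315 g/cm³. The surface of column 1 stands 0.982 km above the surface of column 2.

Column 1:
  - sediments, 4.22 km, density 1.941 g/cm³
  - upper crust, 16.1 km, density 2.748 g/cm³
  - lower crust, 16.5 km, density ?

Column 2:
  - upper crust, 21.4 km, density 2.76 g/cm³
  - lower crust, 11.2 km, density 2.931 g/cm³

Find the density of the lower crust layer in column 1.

3.04 g/cm³

Take the compensation level at the base of the deeper column (depth z_c below the surface of column 1) and equate Σ ρ_i t_i down to z_c; mantle fills any gap and the z_c terms cancel.
Column 1: 4.22×1.941 + 16.1×2.748 + 16.5×ρ + (z_c − 36.82)×3.315
Column 2: 0.982×0 + 21.4×2.76 + 11.2×2.931 + (z_c − 0.982 − 32.6)×3.315
The z_c×3.315 term appears on both sides and cancels. Collect the known terms of each column as K = Σ(ρt)_known − 3.315 × (depth of known layers): K_1 = 52.43382 − 3.315×36.82 = −69.62448; K_2 = 91.8912 − 3.315×(0.982 + 32.6) = −19.43313.
Balance: K_1 + 16.5×ρ = K_2, so ρ = (K_2 − K_1)/16.5 = 50.1913/16.5 = 3.04 g/cm³.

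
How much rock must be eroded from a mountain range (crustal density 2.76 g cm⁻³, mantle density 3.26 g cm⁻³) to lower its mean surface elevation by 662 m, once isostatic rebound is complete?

Net drop Δ = e − u = e − e ρ_c/ρ_m = e (ρ_m − ρ_c)/ρ_m.
e = Δ ρ_m/(ρ_m − ρ_c) = 662 m × 3.26/0.5 = 4320 m.

4320 m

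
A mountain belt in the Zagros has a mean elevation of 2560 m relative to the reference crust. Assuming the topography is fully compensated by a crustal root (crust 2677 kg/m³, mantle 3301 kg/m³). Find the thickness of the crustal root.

11000 m

By Archimedes' principle applied to the lithosphere: the weight of the topography is balanced by the buoyancy of the root, ρ_c h = (ρ_m − ρ_c) r.
r = h · ρ_c / (ρ_m − ρ_c) = 2560 m × 2677 / (3301 − 2677) = 11000 m.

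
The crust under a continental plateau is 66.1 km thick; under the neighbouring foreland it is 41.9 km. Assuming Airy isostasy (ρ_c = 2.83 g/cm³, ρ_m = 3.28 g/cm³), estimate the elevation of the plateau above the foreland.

3.32 km

Excess crust Δ = 66.1 km − 41.9 km = 24.2 km, split between elevation h and root r with h + r = Δ.
Airy balance ρ_c h = (ρ_m − ρ_c) r gives r = h ρ_c/(ρ_m − ρ_c), so h (1 + ρ_c/(ρ_m − ρ_c)) = Δ, i.e. h = Δ (ρ_m − ρ_c)/ρ_m.
h = 24.2 km × 0.45/3.28 = 3.32 km.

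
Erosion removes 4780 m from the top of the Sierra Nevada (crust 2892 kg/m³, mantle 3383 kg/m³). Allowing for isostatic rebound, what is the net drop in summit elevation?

694 m

Rebound u = e ρ_c/ρ_m = 4780 m × 2892/3383 = 4086 m.
Net surface drop = e − u = 4780 m − 4086 m = e (ρ_m − ρ_c)/ρ_m = 694 m.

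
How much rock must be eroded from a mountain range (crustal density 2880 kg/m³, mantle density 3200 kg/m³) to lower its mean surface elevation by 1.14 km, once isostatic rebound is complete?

Net drop Δ = e − u = e − e ρ_c/ρ_m = e (ρ_m − ρ_c)/ρ_m.
e = Δ ρ_m/(ρ_m − ρ_c) = 1.14 km × 3200/320 = 11.4 km.

11.4 km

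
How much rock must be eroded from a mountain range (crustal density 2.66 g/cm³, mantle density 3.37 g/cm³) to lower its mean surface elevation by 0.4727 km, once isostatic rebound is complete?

2.24 km

Net drop Δ = e − u = e − e ρ_c/ρ_m = e (ρ_m − ρ_c)/ρ_m.
e = Δ ρ_m/(ρ_m − ρ_c) = 0.4727 km × 3.37/0.71 = 2.24 km.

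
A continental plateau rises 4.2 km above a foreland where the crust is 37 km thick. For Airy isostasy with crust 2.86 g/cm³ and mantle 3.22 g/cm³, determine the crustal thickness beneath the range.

74.6 km

Root depth r = h ρ_c / (ρ_m − ρ_c) = 4.2 km × 2.86 / 0.36 = 33.37 km.
Total thickness = T + h + r = 37 km + 4.2 km + 33.37 km = 74.6 km.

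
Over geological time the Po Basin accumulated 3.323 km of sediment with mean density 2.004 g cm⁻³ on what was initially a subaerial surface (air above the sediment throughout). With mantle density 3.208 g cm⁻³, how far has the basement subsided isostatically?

2.08 km

Subaerial load: s = t ρ_sed / ρ_m = 3.323 km × 2.004/3.208 = 2.08 km.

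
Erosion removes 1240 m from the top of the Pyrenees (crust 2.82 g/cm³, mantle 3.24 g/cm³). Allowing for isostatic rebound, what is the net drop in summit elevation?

161 m

Rebound u = e ρ_c/ρ_m = 1240 m × 2.82/3.24 = 1079 m.
Net surface drop = e − u = 1240 m − 1079 m = e (ρ_m − ρ_c)/ρ_m = 161 m.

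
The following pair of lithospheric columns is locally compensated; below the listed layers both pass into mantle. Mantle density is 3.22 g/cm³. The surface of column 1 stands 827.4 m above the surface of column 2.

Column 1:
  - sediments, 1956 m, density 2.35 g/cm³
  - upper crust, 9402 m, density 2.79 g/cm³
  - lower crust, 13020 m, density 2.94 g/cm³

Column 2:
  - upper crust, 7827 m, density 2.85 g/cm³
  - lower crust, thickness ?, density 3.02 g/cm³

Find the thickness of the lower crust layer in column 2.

19100 m

Take the compensation level at the base of the deeper column (depth z_c below the surface of column 1) and equate Σ ρ_i t_i down to z_c; mantle fills any gap and the z_c terms cancel.
Column 1: 1956×2.35 + 9402×2.79 + 13020×2.94 + (z_c − 24378)×3.22
Column 2: 827.4×0 + 7827×2.85 + x×3.02 + (z_c − 827.4 − 7827 − x)×3.22
The z_c×3.22 term appears on both sides and cancels. Collect the known terms of each column as K = Σ(ρt)_known − 3.22 × (depth of known layers): K_1 = 69106.98 − 3.22×24378 = −9390.18; K_2 = 22306.95 − 3.22×(827.4 + 7827) = −5560.218.
Balance: K_1 = K_2 − x×(3.22 − 3.02), so x = (K_2 − K_1)/(3.22 − 3.02) = 3829.96/0.2 = 19100 m.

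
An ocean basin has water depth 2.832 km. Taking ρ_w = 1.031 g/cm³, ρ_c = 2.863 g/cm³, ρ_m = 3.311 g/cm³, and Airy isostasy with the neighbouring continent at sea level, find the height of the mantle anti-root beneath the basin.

In Airy isostatic equilibrium: replacing crust with seawater at the top is compensated by replacing crust with mantle at the base: d (ρ_c − ρ_w) = a (ρ_m − ρ_c).
a = d (ρ_c − ρ_w)/(ρ_m − ρ_c) = 2.832 km × 1.832/0.448 = 11.6 km.

11.6 km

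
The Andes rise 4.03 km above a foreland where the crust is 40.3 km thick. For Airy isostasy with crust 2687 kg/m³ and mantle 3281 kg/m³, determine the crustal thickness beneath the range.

62.6 km

Root depth r = h ρ_c / (ρ_m − ρ_c) = 4.03 km × 2687 / 594 = 18.23 km.
Total thickness = T + h + r = 40.3 km + 4.03 km + 18.23 km = 62.6 km.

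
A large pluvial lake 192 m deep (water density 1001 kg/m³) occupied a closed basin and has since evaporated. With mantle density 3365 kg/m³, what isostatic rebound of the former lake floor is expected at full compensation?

u = d ρ_w/ρ_m = 192 m × 1001/3365 = 57.1 m.

57.1 m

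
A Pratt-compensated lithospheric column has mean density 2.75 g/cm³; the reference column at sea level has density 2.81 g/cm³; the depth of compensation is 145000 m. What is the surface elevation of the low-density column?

3160 m

ρ_ref D = ρ (D + h) → h = D (ρ_ref − ρ)/ρ.
h = 145000 m × (2.81 − 2.75)/2.75 = 3160 m.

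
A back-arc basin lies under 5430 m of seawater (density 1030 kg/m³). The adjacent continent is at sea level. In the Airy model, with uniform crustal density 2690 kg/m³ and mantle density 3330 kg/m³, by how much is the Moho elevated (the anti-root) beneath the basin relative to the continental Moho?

14100 m

By Archimedes' principle applied to the lithosphere: replacing crust with seawater at the top is compensated by replacing crust with mantle at the base: d (ρ_c − ρ_w) = a (ρ_m − ρ_c).
a = d (ρ_c − ρ_w)/(ρ_m − ρ_c) = 5430 m × 1660/640 = 14100 m.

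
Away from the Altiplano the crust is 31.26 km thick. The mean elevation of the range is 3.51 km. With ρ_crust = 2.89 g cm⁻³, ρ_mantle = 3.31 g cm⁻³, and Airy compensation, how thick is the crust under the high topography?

Root depth r = h ρ_c / (ρ_m − ρ_c) = 3.51 km × 2.89 / 0.42 = 24.15 km.
Total thickness = T + h + r = 31.26 km + 3.51 km + 24.15 km = 58.9 km.

58.9 km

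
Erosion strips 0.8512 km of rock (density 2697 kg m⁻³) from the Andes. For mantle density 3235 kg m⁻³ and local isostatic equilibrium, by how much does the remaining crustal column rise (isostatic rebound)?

Unloading: uplift u = e ρ_c/ρ_m = 0.8512 km × 2697/3235 = 0.71 km.

0.71 km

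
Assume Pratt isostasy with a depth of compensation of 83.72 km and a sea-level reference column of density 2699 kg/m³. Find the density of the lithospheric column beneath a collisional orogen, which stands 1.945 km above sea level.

Pratt balance: ρ_ref D = ρ (D + h).
ρ = ρ_ref D/(D + h) = 2699 × 83.72 km/(83.72 km + 1.945 km) = 2640 kg/m³.

2640 kg/m³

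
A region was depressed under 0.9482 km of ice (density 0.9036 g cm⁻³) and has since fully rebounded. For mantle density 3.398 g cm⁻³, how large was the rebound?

Removing the load lets mantle flow back in; uplift u satisfies ρ_ice t = ρ_m u.
u = t ρ_ice/ρ_m = 0.9482 km × 0.9036/3.398 = 0.252 km.

0.252 km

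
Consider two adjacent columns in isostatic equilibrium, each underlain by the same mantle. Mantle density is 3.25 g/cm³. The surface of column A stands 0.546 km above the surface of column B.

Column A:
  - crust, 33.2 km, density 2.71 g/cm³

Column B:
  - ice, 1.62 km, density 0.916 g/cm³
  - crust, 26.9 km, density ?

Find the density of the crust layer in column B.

2.79 g/cm³

Take the compensation level at the base of the deeper column (depth z_c below the surface of column A) and equate Σ ρ_i t_i down to z_c; mantle fills any gap and the z_c terms cancel.
Column A: 33.2×2.71 + (z_c − 33.2)×3.25
Column B: 0.546×0 + 1.62×0.916 + 26.9×ρ + (z_c − 0.546 − 28.52)×3.25
The z_c×3.25 term appears on both sides and cancels. Collect the known terms of each column as K = Σ(ρt)_known − 3.25 × (depth of known layers): K_A = 89.972 − 3.25×33.2 = −17.928; K_B = 1.48392 − 3.25×(0.546 + 28.52) = −92.98058.
Balance: K_A = K_B + 26.9×ρ, so ρ = (K_A − K_B)/26.9 = 75.0526/26.9 = 2.79 g/cm³.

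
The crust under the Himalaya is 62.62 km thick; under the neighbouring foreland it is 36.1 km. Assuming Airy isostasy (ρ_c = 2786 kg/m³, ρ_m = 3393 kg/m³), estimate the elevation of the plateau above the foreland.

Excess crust Δ = 62.62 km − 36.1 km = 26.52 km, split between elevation h and root r with h + r = Δ.
Airy balance ρ_c h = (ρ_m − ρ_c) r gives r = h ρ_c/(ρ_m − ρ_c), so h (1 + ρ_c/(ρ_m − ρ_c)) = Δ, i.e. h = Δ (ρ_m − ρ_c)/ρ_m.
h = 26.52 km × 607/3393 = 4.74 km.

4.74 km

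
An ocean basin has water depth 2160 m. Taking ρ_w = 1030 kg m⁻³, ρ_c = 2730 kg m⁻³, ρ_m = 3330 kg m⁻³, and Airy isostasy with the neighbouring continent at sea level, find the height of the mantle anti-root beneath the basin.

6120 m

Equating mass per unit area of the two columns: replacing crust with seawater at the top is compensated by replacing crust with mantle at the base: d (ρ_c − ρ_w) = a (ρ_m − ρ_c).
a = d (ρ_c − ρ_w)/(ρ_m − ρ_c) = 2160 m × 1700/600 = 6120 m.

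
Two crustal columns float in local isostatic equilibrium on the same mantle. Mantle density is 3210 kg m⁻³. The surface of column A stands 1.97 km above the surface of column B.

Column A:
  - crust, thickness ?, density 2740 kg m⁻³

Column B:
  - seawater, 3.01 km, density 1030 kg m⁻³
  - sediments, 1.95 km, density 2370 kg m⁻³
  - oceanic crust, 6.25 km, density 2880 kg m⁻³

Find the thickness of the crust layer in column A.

35.3 km

Take the compensation level at the base of the deeper column (depth z_c below the surface of column A) and equate Σ ρ_i t_i down to z_c; mantle fills any gap and the z_c terms cancel.
Column A: x×2740 + (z_c − 0 − x)×3210
Column B: 1.97×0 + 3.01×1030 + 1.95×2370 + 6.25×2880 + (z_c − 1.97 − 11.21)×3210
The z_c×3210 term appears on both sides and cancels. Collect the known terms of each column as K = Σ(ρt)_known − 3210 × (depth of known layers): K_A = 0 − 3210×0 = 0; K_B = 25721.8 − 3210×(1.97 + 11.21) = −16586.
Balance: K_A − x×(3210 − 2740) = K_B, so x = (K_A − K_B)/(3210 − 2740) = 16586/470 = 35.3 km.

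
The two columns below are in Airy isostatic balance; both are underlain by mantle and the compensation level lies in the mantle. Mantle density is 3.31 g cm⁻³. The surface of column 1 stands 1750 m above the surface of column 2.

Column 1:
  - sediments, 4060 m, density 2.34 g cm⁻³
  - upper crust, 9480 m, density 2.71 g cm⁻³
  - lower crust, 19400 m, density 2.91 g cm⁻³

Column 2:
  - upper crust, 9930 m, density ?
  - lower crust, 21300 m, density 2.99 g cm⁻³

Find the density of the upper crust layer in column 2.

Take the compensation level at the base of the deeper column (depth z_c below the surface of column 1) and equate Σ ρ_i t_i down to z_c; mantle fills any gap and the z_c terms cancel.
Column 1: 4060×2.34 + 9480×2.71 + 19400×2.91 + (z_c − 32940)×3.31
Column 2: 1750×0 + 9930×ρ + 21300×2.99 + (z_c − 1750 − 31230)×3.31
The z_c×3.31 term appears on both sides and cancels. Collect the known terms of each column as K = Σ(ρt)_known − 3.31 × (depth of known layers): K_1 = 91645.2 − 3.31×32940 = −17386.2; K_2 = 63687 − 3.31×(1750 + 31230) = −45476.8.
Balance: K_1 = K_2 + 9930×ρ, so ρ = (K_1 − K_2)/9930 = 28090.6/9930 = 2.83 g cm⁻³.

2.83 g cm⁻³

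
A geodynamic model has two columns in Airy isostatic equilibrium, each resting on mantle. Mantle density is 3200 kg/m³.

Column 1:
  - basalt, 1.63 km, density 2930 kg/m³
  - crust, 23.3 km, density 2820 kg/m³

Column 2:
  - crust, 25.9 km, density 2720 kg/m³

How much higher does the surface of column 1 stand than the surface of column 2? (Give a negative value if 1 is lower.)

For any compensation level in the mantle, the mantle terms cancel and isostasy reduces to e = (Σt_1 − Σt_2) − (Σ(ρt)_1 − Σ(ρt)_2) / ρ_m.
Σt_1 = 24.93 km; Σt_2 = 25.9 km; Σ(ρt)_1 = 70481.9; Σ(ρt)_2 = 70448 (in km·kg/m³).
e = (24.93 − 25.9) − (70481.9 − 70448) / 3200 = −0.981 km.

−0.981 km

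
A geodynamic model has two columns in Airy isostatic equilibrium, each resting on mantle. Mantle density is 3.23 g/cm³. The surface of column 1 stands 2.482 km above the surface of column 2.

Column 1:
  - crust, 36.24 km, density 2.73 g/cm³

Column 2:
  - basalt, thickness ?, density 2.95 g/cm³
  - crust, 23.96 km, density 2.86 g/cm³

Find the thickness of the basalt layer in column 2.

4.42 km

Take the compensation level at the base of the deeper column (depth z_c below the surface of column 1) and equate Σ ρ_i t_i down to z_c; mantle fills any gap and the z_c terms cancel.
Column 1: 36.24×2.73 + (z_c − 36.24)×3.23
Column 2: 2.482×0 + x×2.95 + 23.96×2.86 + (z_c − 2.482 − 23.96 − x)×3.23
The z_c×3.23 term appears on both sides and cancels. Collect the known terms of each column as K = Σ(ρt)_known − 3.23 × (depth of known layers): K_1 = 98.9352 − 3.23×36.24 = −18.12; K_2 = 68.5256 − 3.23×(2.482 + 23.96) = −16.88206.
Balance: K_1 = K_2 − x×(3.23 − 2.95), so x = (K_2 − K_1)/(3.23 − 2.95) = 1.23794/0.28 = 4.42 km.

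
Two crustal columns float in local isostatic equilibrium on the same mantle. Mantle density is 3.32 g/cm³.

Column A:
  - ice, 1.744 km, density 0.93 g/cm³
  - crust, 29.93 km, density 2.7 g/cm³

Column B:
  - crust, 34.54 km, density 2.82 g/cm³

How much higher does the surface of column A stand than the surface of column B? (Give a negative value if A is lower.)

1.64 km

For any compensation level in the mantle, the mantle terms cancel and isostasy reduces to e = (Σt_A − Σt_B) − (Σ(ρt)_A − Σ(ρt)_B) / ρ_m.
Σt_A = 31.674 km; Σt_B = 34.54 km; Σ(ρt)_A = 82.43292; Σ(ρt)_B = 97.4028 (in km·g/cm³).
e = (31.674 − 34.54) − (82.43292 − 97.4028) / 3.32 = 1.64 km.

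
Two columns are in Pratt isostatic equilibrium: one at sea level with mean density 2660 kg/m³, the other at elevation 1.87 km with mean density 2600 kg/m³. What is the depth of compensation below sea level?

81 km

ρ_ref D = ρ (D + h) → D (ρ_ref − ρ) = ρ h.
D = ρ h/(ρ_ref − ρ) = 2600 × 1.87 km/(2660 − 2600) = 81 km.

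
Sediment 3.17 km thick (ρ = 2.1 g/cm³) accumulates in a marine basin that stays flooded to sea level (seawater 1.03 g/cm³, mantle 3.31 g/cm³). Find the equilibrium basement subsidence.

1.49 km

Submarine loading: the sediment displaces seawater, and the subsidence is in turn flooded, so s (ρ_m − ρ_w) = t (ρ_sed − ρ_w).
s = 3.17 km × (2.1 − 1.03) / (3.31 − 1.03) = 1.49 km.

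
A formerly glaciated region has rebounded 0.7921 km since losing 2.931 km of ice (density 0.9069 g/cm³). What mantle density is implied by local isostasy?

ρ_m = ρ_ice t / u = 0.9069 × 2.931 km/0.7921 km = 3.36 g/cm³.

3.36 g/cm³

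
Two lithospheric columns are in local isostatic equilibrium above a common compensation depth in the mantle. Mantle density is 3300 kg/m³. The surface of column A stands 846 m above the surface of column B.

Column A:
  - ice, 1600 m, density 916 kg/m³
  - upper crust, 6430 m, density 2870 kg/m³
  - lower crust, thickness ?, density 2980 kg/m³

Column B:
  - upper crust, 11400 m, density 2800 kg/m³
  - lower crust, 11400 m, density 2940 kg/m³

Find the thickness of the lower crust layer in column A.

18800 m

Take the compensation level at the base of the deeper column (depth z_c below the surface of column A) and equate Σ ρ_i t_i down to z_c; mantle fills any gap and the z_c terms cancel.
Column A: 1600×916 + 6430×2870 + x×2980 + (z_c − 8030 − x)×3300
Column B: 846×0 + 11400×2800 + 11400×2940 + (z_c − 846 − 22800)×3300
The z_c×3300 term appears on both sides and cancels. Collect the known terms of each column as K = Σ(ρt)_known − 3300 × (depth of known layers): K_A = 19919700 − 3300×8030 = −6579300; K_B = 65436000 − 3300×(846 + 22800) = −12595800.
Balance: K_A − x×(3300 − 2980) = K_B, so x = (K_A − K_B)/(3300 − 2980) = 6016500/320 = 18800 m.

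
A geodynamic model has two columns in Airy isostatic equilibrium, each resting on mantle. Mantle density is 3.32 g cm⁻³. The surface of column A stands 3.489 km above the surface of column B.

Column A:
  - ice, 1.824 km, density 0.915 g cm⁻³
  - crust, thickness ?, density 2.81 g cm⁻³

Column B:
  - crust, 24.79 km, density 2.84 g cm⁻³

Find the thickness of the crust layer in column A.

Take the compensation level at the base of the deeper column (depth z_c below the surface of column A) and equate Σ ρ_i t_i down to z_c; mantle fills any gap and the z_c terms cancel.
Column A: 1.824×0.915 + x×2.81 + (z_c − 1.824 − x)×3.32
Column B: 3.489×0 + 24.79×2.84 + (z_c − 3.489 − 24.79)×3.32
The z_c×3.32 term appears on both sides and cancels. Collect the known terms of each column as K = Σ(ρt)_known − 3.32 × (depth of known layers): K_A = 1.66896 − 3.32×1.824 = −4.38672; K_B = 70.4036 − 3.32×(3.489 + 24.79) = −23.48268.
Balance: K_A − x×(3.32 − 2.81) = K_B, so x = (K_A − K_B)/(3.32 − 2.81) = 19.096/0.51 = 37.4 km.

37.4 km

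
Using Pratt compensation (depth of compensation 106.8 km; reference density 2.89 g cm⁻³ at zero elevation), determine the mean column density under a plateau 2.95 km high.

2.81 g cm⁻³

Pratt balance: ρ_ref D = ρ (D + h).
ρ = ρ_ref D/(D + h) = 2.89 × 106.8 km/(106.8 km + 2.95 km) = 2.81 g cm⁻³.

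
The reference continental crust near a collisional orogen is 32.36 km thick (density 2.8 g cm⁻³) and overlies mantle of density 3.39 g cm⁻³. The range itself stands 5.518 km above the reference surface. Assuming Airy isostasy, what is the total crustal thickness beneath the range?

64.1 km

Root depth r = h ρ_c / (ρ_m − ρ_c) = 5.518 km × 2.8 / 0.59 = 26.19 km.
Total thickness = T + h + r = 32.36 km + 5.518 km + 26.19 km = 64.1 km.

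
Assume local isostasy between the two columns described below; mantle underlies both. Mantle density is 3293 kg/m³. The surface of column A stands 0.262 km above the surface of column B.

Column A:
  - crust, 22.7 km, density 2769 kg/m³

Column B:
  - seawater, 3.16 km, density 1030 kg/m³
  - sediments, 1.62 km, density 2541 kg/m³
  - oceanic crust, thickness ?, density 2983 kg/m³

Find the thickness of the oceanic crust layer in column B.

8.59 km

Take the compensation level at the base of the deeper column (depth z_c below the surface of column A) and equate Σ ρ_i t_i down to z_c; mantle fills any gap and the z_c terms cancel.
Column A: 22.7×2769 + (z_c − 22.7)×3293
Column B: 0.262×0 + 3.16×1030 + 1.62×2541 + x×2983 + (z_c − 0.262 − 4.78 − x)×3293
The z_c×3293 term appears on both sides and cancels. Collect the known terms of each column as K = Σ(ρt)_known − 3293 × (depth of known layers): K_A = 62856.3 − 3293×22.7 = −11894.8; K_B = 7371.22 − 3293×(0.262 + 4.78) = −9232.086.
Balance: K_A = K_B − x×(3293 − 2983), so x = (K_B − K_A)/(3293 − 2983) = 2662.71/310 = 8.59 km.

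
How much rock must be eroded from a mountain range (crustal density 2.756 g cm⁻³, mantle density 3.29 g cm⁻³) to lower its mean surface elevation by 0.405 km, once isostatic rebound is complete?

Net drop Δ = e − u = e − e ρ_c/ρ_m = e (ρ_m − ρ_c)/ρ_m.
e = Δ ρ_m/(ρ_m − ρ_c) = 0.405 km × 3.29/0.534 = 2.5 km.

2.5 km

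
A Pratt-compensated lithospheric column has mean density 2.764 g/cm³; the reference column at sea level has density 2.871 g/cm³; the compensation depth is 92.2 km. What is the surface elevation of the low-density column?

ρ_ref D = ρ (D + h) → h = D (ρ_ref − ρ)/ρ.
h = 92.2 km × (2.871 − 2.764)/2.764 = 3.57 km.

3.57 km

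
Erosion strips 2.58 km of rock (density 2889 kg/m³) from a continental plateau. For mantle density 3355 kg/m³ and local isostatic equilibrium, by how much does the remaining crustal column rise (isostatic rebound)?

2.22 km

Unloading: uplift u = e ρ_c/ρ_m = 2.58 km × 2889/3355 = 2.22 km.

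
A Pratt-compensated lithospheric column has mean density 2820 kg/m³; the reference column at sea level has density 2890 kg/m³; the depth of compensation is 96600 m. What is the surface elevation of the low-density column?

2400 m

ρ_ref D = ρ (D + h) → h = D (ρ_ref − ρ)/ρ.
h = 96600 m × (2890 − 2820)/2820 = 2400 m.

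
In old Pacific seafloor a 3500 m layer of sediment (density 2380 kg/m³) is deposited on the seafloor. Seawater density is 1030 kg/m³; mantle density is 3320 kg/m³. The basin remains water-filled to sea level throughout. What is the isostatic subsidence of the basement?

Submarine loading: the sediment displaces seawater, and the subsidence is in turn flooded, so s (ρ_m − ρ_w) = t (ρ_sed − ρ_w).
s = 3500 m × (2380 − 1030) / (3320 − 1030) = 2060 m.

2060 m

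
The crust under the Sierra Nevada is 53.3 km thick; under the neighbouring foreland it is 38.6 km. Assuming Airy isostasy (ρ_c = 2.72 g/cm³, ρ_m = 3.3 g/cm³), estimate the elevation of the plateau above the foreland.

2.58 km

Excess crust Δ = 53.3 km − 38.6 km = 14.7 km, split between elevation h and root r with h + r = Δ.
Airy balance ρ_c h = (ρ_m − ρ_c) r gives r = h ρ_c/(ρ_m − ρ_c), so h (1 + ρ_c/(ρ_m − ρ_c)) = Δ, i.e. h = Δ (ρ_m − ρ_c)/ρ_m.
h = 14.7 km × 0.58/3.3 = 2.58 km.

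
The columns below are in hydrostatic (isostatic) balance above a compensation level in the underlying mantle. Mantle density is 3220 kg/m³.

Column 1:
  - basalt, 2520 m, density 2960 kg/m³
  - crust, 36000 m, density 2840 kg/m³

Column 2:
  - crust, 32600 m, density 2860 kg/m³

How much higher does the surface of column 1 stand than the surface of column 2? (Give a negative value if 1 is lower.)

807 m

For any compensation level in the mantle, the mantle terms cancel and isostasy reduces to e = (Σt_1 − Σt_2) − (Σ(ρt)_1 − Σ(ρt)_2) / ρ_m.
Σt_1 = 38520 m; Σt_2 = 32600 m; Σ(ρt)_1 = 109699200; Σ(ρt)_2 = 93236000 (in m·kg/m³).
e = (38520 − 32600) − (109699200 − 93236000) / 3220 = 807 m.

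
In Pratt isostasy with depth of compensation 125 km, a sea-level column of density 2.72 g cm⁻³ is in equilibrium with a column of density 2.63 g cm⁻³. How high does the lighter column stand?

ρ_ref D = ρ (D + h) → h = D (ρ_ref − ρ)/ρ.
h = 125 km × (2.72 − 2.63)/2.63 = 4.28 km.

4.28 km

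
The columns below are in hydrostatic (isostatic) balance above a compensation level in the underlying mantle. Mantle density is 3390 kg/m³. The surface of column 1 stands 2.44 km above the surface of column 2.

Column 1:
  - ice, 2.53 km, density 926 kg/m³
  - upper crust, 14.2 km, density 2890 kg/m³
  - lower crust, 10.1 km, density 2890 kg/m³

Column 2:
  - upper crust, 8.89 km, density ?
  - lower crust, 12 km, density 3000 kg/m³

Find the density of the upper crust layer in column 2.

Take the compensation level at the base of the deeper column (depth z_c below the surface of column 1) and equate Σ ρ_i t_i down to z_c; mantle fills any gap and the z_c terms cancel.
Column 1: 2.53×926 + 14.2×2890 + 10.1×2890 + (z_c − 26.83)×3390
Column 2: 2.44×0 + 8.89×ρ + 12×3000 + (z_c − 2.44 − 20.89)×3390
The z_c×3390 term appears on both sides and cancels. Collect the known terms of each column as K = Σ(ρt)_known − 3390 × (depth of known layers): K_1 = 72569.78 − 3390×26.83 = −18383.92; K_2 = 36000 − 3390×(2.44 + 20.89) = −43088.7.
Balance: K_1 = K_2 + 8.89×ρ, so ρ = (K_1 − K_2)/8.89 = 24704.8/8.89 = 2780 kg/m³.

2780 kg/m³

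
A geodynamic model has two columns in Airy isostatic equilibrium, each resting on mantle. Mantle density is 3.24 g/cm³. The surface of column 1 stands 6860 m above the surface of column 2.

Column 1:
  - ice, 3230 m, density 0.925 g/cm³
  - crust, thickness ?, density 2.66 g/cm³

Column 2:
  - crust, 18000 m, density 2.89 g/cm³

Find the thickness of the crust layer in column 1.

36300 m

Take the compensation level at the base of the deeper column (depth z_c below the surface of column 1) and equate Σ ρ_i t_i down to z_c; mantle fills any gap and the z_c terms cancel.
Column 1: 3230×0.925 + x×2.66 + (z_c − 3230 − x)×3.24
Column 2: 6860×0 + 18000×2.89 + (z_c − 6860 − 18000)×3.24
The z_c×3.24 term appears on both sides and cancels. Collect the known terms of each column as K = Σ(ρt)_known − 3.24 × (depth of known layers): K_1 = 2987.75 − 3.24×3230 = −7477.45; K_2 = 52020 − 3.24×(6860 + 18000) = −28526.4.
Balance: K_1 − x×(3.24 − 2.66) = K_2, so x = (K_1 − K_2)/(3.24 − 2.66) = 21049/0.58 = 36300 m.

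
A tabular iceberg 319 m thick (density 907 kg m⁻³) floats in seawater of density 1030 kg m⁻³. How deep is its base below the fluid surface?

281 m

Draft d = t ρ_obj/ρ_fluid = 319 m × 907/1030 = 281 m.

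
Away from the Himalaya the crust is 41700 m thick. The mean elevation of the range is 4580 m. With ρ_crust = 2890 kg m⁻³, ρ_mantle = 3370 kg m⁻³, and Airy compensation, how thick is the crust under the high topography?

73900 m

Root depth r = h ρ_c / (ρ_m − ρ_c) = 4580 m × 2890 / 480 = 27580 m.
Total thickness = T + h + r = 41700 m + 4580 m + 27580 m = 73900 m.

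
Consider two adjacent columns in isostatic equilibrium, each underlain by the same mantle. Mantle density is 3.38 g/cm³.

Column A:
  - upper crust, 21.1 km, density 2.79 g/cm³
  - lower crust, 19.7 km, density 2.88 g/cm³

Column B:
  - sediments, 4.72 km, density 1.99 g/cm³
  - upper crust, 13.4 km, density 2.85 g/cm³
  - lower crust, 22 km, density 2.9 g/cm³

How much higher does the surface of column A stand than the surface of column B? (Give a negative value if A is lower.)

For any compensation level in the mantle, the mantle terms cancel and isostasy reduces to e = (Σt_A − Σt_B) − (Σ(ρt)_A − Σ(ρt)_B) / ρ_m.
Σt_A = 40.8 km; Σt_B = 40.12 km; Σ(ρt)_A = 115.605; Σ(ρt)_B = 111.3828 (in km·g/cm³).
e = (40.8 − 40.12) − (115.605 − 111.3828) / 3.38 = −0.569 km.

−0.569 km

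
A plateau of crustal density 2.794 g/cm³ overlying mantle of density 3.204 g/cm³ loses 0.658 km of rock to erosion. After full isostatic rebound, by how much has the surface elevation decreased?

Rebound u = e ρ_c/ρ_m = 0.658 km × 2.794/3.204 = 0.5738 km.
Net surface drop = e − u = 0.658 km − 0.5738 km = e (ρ_m − ρ_c)/ρ_m = 0.0842 km.

0.0842 km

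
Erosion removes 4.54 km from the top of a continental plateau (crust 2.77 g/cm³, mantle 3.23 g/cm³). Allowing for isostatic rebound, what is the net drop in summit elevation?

Rebound u = e ρ_c/ρ_m = 4.54 km × 2.77/3.23 = 3.893 km.
Net surface drop = e − u = 4.54 km − 3.893 km = e (ρ_m − ρ_c)/ρ_m = 0.647 km.

0.647 km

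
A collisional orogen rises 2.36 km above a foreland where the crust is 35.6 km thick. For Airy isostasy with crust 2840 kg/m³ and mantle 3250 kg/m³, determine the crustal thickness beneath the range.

Root depth r = h ρ_c / (ρ_m − ρ_c) = 2.36 km × 2840 / 410 = 16.35 km.
Total thickness = T + h + r = 35.6 km + 2.36 km + 16.35 km = 54.3 km.

54.3 km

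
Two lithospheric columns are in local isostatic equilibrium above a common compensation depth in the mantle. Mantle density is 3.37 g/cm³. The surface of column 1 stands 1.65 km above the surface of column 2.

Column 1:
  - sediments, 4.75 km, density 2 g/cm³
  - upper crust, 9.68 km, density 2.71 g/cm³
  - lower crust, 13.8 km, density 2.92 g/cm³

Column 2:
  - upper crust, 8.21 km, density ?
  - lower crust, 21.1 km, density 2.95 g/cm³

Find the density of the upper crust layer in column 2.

Take the compensation level at the base of the deeper column (depth z_c below the surface of column 1) and equate Σ ρ_i t_i down to z_c; mantle fills any gap and the z_c terms cancel.
Column 1: 4.75×2 + 9.68×2.71 + 13.8×2.92 + (z_c − 28.23)×3.37
Column 2: 1.65×0 + 8.21×ρ + 21.1×2.95 + (z_c − 1.65 − 29.31)×3.37
The z_c×3.37 term appears on both sides and cancels. Collect the known terms of each column as K = Σ(ρt)_known − 3.37 × (depth of known layers): K_1 = 76.0288 − 3.37×28.23 = −19.1063; K_2 = 62.245 − 3.37×(1.65 + 29.31) = −42.0902.
Balance: K_1 = K_2 + 8.21×ρ, so ρ = (K_1 − K_2)/8.21 = 22.9839/8.21 = 2.8 g/cm³.

2.8 g/cm³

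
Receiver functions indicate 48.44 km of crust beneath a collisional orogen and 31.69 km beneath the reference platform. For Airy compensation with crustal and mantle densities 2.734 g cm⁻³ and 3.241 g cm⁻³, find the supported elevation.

Excess crust Δ = 48.44 km − 31.69 km = 16.75 km, split between elevation h and root r with h + r = Δ.
Airy balance ρ_c h = (ρ_m − ρ_c) r gives r = h ρ_c/(ρ_m − ρ_c), so h (1 + ρ_c/(ρ_m − ρ_c)) = Δ, i.e. h = Δ (ρ_m − ρ_c)/ρ_m.
h = 16.75 km × 0.507/3.241 = 2.62 km.

2.62 km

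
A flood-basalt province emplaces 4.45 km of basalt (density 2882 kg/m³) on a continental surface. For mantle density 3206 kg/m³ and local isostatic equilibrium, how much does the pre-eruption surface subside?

4 km

Subaerial loading: s = t ρ_load / ρ_m.
s = 4.45 km × 2882/3206 = 4 km.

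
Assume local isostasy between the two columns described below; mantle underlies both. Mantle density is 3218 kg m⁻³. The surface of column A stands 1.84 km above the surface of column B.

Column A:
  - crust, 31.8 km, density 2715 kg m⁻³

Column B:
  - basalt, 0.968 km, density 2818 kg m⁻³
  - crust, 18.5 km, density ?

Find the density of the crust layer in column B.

Take the compensation level at the base of the deeper column (depth z_c below the surface of column A) and equate Σ ρ_i t_i down to z_c; mantle fills any gap and the z_c terms cancel.
Column A: 31.8×2715 + (z_c − 31.8)×3218
Column B: 1.84×0 + 0.968×2818 + 18.5×ρ + (z_c − 1.84 − 19.468)×3218
The z_c×3218 term appears on both sides and cancels. Collect the known terms of each column as K = Σ(ρt)_known − 3218 × (depth of known layers): K_A = 86337 − 3218×31.8 = −15995.4; K_B = 2727.824 − 3218×(1.84 + 19.468) = −65841.32.
Balance: K_A = K_B + 18.5×ρ, so ρ = (K_A − K_B)/18.5 = 49845.9/18.5 = 2690 kg m⁻³.

2690 kg m⁻³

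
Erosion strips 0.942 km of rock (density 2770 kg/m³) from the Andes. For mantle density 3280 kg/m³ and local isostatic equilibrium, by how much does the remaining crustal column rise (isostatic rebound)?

0.796 km

Unloading: uplift u = e ρ_c/ρ_m = 0.942 km × 2770/3280 = 0.796 km.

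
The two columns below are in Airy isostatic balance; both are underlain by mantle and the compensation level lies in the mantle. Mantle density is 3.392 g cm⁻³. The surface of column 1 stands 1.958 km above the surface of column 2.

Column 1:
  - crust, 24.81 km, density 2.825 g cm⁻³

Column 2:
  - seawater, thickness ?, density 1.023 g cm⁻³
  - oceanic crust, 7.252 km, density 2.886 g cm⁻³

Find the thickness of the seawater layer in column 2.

1.59 km

Take the compensation level at the base of the deeper column (depth z_c below the surface of column 1) and equate Σ ρ_i t_i down to z_c; mantle fills any gap and the z_c terms cancel.
Column 1: 24.81×2.825 + (z_c − 24.81)×3.392
Column 2: 1.958×0 + x×1.023 + 7.252×2.886 + (z_c − 1.958 − 7.252 − x)×3.392
The z_c×3.392 term appears on both sides and cancels. Collect the known terms of each column as K = Σ(ρt)_known − 3.392 × (depth of known layers): K_1 = 70.08825 − 3.392×24.81 = −14.06727; K_2 = 20.929272 − 3.392×(1.958 + 7.252) = −10.311048.
Balance: K_1 = K_2 − x×(3.392 − 1.023), so x = (K_2 − K_1)/(3.392 − 1.023) = 3.75622/2.369 = 1.59 km.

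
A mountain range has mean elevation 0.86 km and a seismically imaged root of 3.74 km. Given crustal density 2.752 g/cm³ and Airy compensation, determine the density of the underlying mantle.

Airy balance: ρ_c h = (ρ_m − ρ_c) r → ρ_m = ρ_c (1 + h/r).
ρ_m = 2.752 × (1 + 0.86 km/3.74 km) = 3.38 g/cm³.

3.38 g/cm³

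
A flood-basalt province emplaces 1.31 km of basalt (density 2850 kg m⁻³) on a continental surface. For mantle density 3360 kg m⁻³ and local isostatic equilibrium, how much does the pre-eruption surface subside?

Subaerial loading: s = t ρ_load / ρ_m.
s = 1.31 km × 2850/3360 = 1.11 km.

1.11 km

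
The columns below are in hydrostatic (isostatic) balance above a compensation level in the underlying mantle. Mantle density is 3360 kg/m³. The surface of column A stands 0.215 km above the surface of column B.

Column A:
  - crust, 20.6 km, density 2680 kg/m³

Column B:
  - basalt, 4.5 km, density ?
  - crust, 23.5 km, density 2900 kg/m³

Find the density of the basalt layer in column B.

2810 kg/m³

Take the compensation level at the base of the deeper column (depth z_c below the surface of column A) and equate Σ ρ_i t_i down to z_c; mantle fills any gap and the z_c terms cancel.
Column A: 20.6×2680 + (z_c − 20.6)×3360
Column B: 0.215×0 + 4.5×ρ + 23.5×2900 + (z_c − 0.215 − 28)×3360
The z_c×3360 term appears on both sides and cancels. Collect the known terms of each column as K = Σ(ρt)_known − 3360 × (depth of known layers): K_A = 55208 − 3360×20.6 = −14008; K_B = 68150 − 3360×(0.215 + 28) = −26652.4.
Balance: K_A = K_B + 4.5×ρ, so ρ = (K_A − K_B)/4.5 = 12644.4/4.5 = 2810 kg/m³.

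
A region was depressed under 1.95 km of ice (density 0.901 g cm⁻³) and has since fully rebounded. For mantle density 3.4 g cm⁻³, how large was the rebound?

0.517 km

Removing the load lets mantle flow back in; uplift u satisfies ρ_ice t = ρ_m u.
u = t ρ_ice/ρ_m = 1.95 km × 0.901/3.4 = 0.517 km.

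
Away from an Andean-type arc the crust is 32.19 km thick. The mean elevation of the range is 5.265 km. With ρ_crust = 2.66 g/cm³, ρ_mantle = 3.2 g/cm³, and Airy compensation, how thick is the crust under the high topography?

Root depth r = h ρ_c / (ρ_m − ρ_c) = 5.265 km × 2.66 / 0.54 = 25.93 km.
Total thickness = T + h + r = 32.19 km + 5.265 km + 25.93 km = 63.4 km.

63.4 km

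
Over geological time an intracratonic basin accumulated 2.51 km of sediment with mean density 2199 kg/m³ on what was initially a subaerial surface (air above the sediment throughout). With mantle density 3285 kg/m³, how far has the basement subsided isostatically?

1.68 km

Subaerial load: s = t ρ_sed / ρ_m = 2.51 km × 2199/3285 = 1.68 km.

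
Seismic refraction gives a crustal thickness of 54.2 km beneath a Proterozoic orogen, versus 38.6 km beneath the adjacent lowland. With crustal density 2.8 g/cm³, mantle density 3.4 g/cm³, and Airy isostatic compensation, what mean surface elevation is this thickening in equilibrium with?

2.75 km

Excess crust Δ = 54.2 km − 38.6 km = 15.6 km, split between elevation h and root r with h + r = Δ.
Airy balance ρ_c h = (ρ_m − ρ_c) r gives r = h ρ_c/(ρ_m − ρ_c), so h (1 + ρ_c/(ρ_m − ρ_c)) = Δ, i.e. h = Δ (ρ_m − ρ_c)/ρ_m.
h = 15.6 km × 0.6/3.4 = 2.75 km.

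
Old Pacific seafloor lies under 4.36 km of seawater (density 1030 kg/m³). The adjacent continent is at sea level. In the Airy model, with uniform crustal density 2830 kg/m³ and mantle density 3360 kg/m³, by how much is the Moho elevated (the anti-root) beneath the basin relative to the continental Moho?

For local isostatic compensation: replacing crust with seawater at the top is compensated by replacing crust with mantle at the base: d (ρ_c − ρ_w) = a (ρ_m − ρ_c).
a = d (ρ_c − ρ_w)/(ρ_m − ρ_c) = 4.36 km × 1800/530 = 14.8 km.

14.8 km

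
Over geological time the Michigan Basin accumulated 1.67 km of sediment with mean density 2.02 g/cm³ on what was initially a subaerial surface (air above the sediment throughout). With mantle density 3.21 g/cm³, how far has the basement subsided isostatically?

Subaerial load: s = t ρ_sed / ρ_m = 1.67 km × 2.02/3.21 = 1.05 km.

1.05 km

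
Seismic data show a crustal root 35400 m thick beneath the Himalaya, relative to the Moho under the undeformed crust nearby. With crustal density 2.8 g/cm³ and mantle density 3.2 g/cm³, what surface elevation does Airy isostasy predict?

5060 m

For local isostatic compensation: ρ_c h = (ρ_m − ρ_c) r.
h = r (ρ_m − ρ_c) / ρ_c = 35400 m × (3.2 − 2.8) / 2.8 = 5060 m.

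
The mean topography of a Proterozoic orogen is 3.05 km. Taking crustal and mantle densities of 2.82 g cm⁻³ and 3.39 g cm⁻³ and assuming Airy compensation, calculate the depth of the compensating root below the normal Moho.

15.1 km

Equating mass per unit area of the two columns: the weight of the topography is balanced by the buoyancy of the root, ρ_c h = (ρ_m − ρ_c) r.
r = h · ρ_c / (ρ_m − ρ_c) = 3.05 km × 2.82 / (3.39 − 2.82) = 15.1 km.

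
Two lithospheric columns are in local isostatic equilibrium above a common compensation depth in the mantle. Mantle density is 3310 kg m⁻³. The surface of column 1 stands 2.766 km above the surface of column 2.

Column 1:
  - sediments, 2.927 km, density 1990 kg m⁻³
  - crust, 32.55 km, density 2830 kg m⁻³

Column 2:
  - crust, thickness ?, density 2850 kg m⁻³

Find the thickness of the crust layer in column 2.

22.5 km

Take the compensation level at the base of the deeper column (depth z_c below the surface of column 1) and equate Σ ρ_i t_i down to z_c; mantle fills any gap and the z_c terms cancel.
Column 1: 2.927×1990 + 32.55×2830 + (z_c − 35.477)×3310
Column 2: 2.766×0 + x×2850 + (z_c − 2.766 − 0 − x)×3310
The z_c×3310 term appears on both sides and cancels. Collect the known terms of each column as K = Σ(ρt)_known − 3310 × (depth of known layers): K_1 = 97941.23 − 3310×35.477 = −19487.64; K_2 = 0 − 3310×(2.766 + 0) = −9155.46.
Balance: K_1 = K_2 − x×(3310 − 2850), so x = (K_2 − K_1)/(3310 − 2850) = 10332.2/460 = 22.5 km.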